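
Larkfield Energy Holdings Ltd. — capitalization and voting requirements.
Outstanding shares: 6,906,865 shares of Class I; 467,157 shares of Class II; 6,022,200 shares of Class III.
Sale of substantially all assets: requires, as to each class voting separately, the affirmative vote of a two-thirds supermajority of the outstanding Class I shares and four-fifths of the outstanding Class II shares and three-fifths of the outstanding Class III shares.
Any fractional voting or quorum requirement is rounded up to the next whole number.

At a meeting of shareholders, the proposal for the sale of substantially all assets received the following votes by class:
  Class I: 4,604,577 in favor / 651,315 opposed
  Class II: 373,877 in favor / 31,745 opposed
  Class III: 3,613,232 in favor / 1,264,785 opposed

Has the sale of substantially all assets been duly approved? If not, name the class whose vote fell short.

Class I: 2/3 of 6906865 = 4604576.67, rounded up to 4604577; 4,604,577 required, 4,604,577 in favor — approved.
Class II: 4/5 of 467157 = 373725.60, rounded up to 373726; 373,726 required, 373,877 in favor — approved.
Class III: 3/5 of 6022200 = 3613320; 3,613,320 required, 3,613,232 in favor — not approved.

Not approved — the Class III shares did not give the required vote.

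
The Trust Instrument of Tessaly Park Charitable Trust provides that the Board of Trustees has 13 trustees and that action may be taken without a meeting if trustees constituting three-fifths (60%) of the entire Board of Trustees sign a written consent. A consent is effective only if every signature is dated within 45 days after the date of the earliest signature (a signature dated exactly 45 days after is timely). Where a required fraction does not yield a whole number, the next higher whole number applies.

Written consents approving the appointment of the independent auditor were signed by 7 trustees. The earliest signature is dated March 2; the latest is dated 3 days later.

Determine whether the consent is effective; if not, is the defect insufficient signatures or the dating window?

Signatures required: three-fifths (60%) of 13 — 3/5 of 13 = 7.80, rounded up to 8, so 8 needed; 7 signed. Insufficient.
Dating window: the latest signature is 3 days after the earliest; the limit is 45 days. Within the window.

Not effective — insufficient signatures.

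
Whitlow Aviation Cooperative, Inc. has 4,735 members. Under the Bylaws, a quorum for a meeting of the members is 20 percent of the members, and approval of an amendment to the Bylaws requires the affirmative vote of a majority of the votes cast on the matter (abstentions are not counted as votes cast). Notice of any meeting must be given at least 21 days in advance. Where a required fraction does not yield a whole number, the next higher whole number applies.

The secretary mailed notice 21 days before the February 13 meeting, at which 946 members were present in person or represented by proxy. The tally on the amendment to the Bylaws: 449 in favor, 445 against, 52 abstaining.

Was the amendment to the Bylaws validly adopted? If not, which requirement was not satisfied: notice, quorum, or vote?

Notice: 21 days given; 21 required. Satisfied.
Quorum: 20% of 4,735 = 947; 946 present. Not satisfied.
Vote: requires a majority of the votes cast (946 − 52 abstaining = 894); a majority of 894 is 448, so 448 needed; 449 in favor. Satisfied.

Invalid — quorum requirement not satisfied.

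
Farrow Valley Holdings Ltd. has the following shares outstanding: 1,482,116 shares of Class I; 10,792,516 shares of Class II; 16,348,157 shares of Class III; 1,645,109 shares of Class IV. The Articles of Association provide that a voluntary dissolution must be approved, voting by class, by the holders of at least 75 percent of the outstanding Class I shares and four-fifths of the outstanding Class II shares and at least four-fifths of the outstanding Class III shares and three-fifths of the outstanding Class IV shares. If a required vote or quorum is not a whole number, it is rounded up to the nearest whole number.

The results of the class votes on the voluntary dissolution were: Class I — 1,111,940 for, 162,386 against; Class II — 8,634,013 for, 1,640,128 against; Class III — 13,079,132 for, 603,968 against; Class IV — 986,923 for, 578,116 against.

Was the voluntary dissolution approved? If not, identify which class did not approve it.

Class I: 3/4 of 1482116 = 1111587; 1,111,587 required, 1,111,940 in favor — approved.
Class II: 4/5 of 10792516 = 8634012.80, rounded up to 8634013; 8,634,013 required, 8,634,013 in favor — approved.
Class III: 4/5 of 16348157 = 13078525.60, rounded up to 13078526; 13,078,526 required, 13,079,132 in favor — approved.
Class IV: 3/5 of 1645109 = 987065.40, rounded up to 987066; 987,066 required, 986,923 in favor — not approved.

Not approved — the Class IV shares did not give the required vote.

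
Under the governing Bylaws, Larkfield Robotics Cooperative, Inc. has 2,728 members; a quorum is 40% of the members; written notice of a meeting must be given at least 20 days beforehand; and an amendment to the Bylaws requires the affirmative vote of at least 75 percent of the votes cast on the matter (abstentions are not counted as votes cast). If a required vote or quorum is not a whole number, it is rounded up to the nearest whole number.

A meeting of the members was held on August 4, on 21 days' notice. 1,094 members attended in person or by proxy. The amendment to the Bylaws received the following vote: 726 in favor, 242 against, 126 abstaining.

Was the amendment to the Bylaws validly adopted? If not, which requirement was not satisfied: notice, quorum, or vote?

Valid — all requirements satisfied.

Notice: 21 days given; 20 required. Satisfied.
Quorum: 40% of 2,728 = 1,091.20, rounded up to 1,092; 1,094 present. Satisfied.
Vote: requires three-fourths of the votes cast (1,094 − 126 abstaining = 968); 3/4 of 968 = 726, so 726 needed; 726 in favor. Satisfied.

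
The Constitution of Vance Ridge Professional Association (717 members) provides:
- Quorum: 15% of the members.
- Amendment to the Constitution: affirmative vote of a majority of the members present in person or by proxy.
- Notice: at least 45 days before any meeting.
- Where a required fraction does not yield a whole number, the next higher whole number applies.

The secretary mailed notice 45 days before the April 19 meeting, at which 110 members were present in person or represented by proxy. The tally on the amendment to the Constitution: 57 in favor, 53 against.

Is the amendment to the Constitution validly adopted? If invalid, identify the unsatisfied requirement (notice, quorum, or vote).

Valid — all requirements satisfied.

Notice: 45 days given; 45 required. Satisfied.
Quorum: 15% of 717 = 107.55, rounded up to 108; 110 present. Satisfied.
Vote: requires a majority of those present (110); a majority of 110 is 56, so 56 needed; 57 in favor. Satisfied.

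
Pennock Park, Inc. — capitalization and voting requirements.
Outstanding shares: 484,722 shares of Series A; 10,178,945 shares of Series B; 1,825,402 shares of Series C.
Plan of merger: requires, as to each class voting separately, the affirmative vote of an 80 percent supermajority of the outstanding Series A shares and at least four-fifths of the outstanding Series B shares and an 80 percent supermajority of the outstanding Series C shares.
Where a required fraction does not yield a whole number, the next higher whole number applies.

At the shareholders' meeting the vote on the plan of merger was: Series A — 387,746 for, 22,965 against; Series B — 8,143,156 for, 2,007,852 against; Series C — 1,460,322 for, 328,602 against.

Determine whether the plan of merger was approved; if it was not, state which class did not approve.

Series A: 4/5 of 484722 = 387777.60, rounded up to 387778; 387,778 required, 387,746 in favor — not approved.
Series B: 4/5 of 10178945 = 8143156; 8,143,156 required, 8,143,156 in favor — approved.
Series C: 4/5 of 1825402 = 1460321.60, rounded up to 1460322; 1,460,322 required, 1,460,322 in favor — approved.

Not approved — the Series A shares did not give the required vote.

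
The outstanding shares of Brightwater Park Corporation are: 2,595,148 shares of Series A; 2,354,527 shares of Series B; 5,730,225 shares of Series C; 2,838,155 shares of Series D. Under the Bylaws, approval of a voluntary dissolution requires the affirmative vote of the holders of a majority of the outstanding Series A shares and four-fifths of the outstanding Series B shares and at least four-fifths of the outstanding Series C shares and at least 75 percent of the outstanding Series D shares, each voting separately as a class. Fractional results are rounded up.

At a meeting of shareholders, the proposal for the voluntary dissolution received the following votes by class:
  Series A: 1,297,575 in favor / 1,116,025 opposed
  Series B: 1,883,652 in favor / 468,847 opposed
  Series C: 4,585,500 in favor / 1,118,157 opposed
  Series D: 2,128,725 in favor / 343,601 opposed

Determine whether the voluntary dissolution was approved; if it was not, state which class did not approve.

Approved — every class gave the required vote.

Series A: a majority of 2595148 is 1297575; 1,297,575 required, 1,297,575 in favor — approved.
Series B: 4/5 of 2354527 = 1883621.60, rounded up to 1883622; 1,883,622 required, 1,883,652 in favor — approved.
Series C: 4/5 of 5730225 = 4584180; 4,584,180 required, 4,585,500 in favor — approved.
Series D: 3/4 of 2838155 = 2128616.25, rounded up to 2128617; 2,128,617 required, 2,128,725 in favor — approved.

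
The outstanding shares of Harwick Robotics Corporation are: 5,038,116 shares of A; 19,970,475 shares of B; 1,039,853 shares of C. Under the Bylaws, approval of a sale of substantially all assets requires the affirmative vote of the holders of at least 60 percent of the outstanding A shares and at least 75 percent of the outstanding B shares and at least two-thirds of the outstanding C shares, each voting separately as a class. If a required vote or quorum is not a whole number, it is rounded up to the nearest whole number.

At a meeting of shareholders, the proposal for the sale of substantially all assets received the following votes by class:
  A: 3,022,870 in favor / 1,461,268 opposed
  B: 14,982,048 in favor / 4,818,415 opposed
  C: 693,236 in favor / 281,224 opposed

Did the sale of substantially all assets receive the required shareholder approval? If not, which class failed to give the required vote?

A: 3/5 of 5038116 = 3022869.60, rounded up to 3022870; 3,022,870 required, 3,022,870 in favor — approved.
B: 3/4 of 19970475 = 14977856.25, rounded up to 14977857; 14,977,857 required, 14,982,048 in favor — approved.
C: 2/3 of 1039853 = 693235.33, rounded up to 693236; 693,236 required, 693,236 in favor — approved.

Approved — every class gave the required vote.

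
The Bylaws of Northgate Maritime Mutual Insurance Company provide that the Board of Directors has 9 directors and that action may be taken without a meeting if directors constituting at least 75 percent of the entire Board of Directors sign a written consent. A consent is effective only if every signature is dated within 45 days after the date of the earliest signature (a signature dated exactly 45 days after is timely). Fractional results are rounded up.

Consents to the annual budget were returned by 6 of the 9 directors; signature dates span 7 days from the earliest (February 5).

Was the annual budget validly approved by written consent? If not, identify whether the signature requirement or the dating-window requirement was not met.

Not effective — insufficient signatures.

Signatures required: at least 75 percent of 9 — 3/4 of 9 = 6.75, rounded up to 7, so 7 needed; 6 signed. Insufficient.
Dating window: the latest signature is 7 days after the earliest; the limit is 45 days. Within the window.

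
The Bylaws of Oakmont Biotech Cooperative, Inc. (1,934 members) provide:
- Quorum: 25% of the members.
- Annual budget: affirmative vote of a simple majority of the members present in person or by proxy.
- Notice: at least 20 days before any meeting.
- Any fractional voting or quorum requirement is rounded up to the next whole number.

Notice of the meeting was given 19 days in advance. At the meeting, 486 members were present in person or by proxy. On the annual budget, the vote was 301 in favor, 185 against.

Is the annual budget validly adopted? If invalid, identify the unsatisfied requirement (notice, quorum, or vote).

Invalid — notice requirement not satisfied.

Notice: 19 days given; 20 required. Not satisfied.
Quorum: 25% of 1,934 = 483.50, rounded up to 484; 486 present. Satisfied.
Vote: requires a majority of those present (486); a majority of 486 is 244, so 244 needed; 301 in favor. Satisfied.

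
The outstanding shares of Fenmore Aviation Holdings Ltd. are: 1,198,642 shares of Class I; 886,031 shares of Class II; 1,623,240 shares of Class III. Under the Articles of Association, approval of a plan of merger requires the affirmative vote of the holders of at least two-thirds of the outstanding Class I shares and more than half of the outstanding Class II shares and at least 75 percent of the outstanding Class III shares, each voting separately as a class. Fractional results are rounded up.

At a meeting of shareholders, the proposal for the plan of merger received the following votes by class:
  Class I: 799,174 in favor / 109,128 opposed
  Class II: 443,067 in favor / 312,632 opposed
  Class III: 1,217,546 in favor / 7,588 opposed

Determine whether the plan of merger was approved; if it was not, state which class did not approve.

Approved — every class gave the required vote.

Class I: 2/3 of 1198642 = 799094.67, rounded up to 799095; 799,095 required, 799,174 in favor — approved.
Class II: a majority of 886031 is 443016; 443,016 required, 443,067 in favor — approved.
Class III: 3/4 of 1623240 = 1217430; 1,217,430 required, 1,217,546 in favor — approved.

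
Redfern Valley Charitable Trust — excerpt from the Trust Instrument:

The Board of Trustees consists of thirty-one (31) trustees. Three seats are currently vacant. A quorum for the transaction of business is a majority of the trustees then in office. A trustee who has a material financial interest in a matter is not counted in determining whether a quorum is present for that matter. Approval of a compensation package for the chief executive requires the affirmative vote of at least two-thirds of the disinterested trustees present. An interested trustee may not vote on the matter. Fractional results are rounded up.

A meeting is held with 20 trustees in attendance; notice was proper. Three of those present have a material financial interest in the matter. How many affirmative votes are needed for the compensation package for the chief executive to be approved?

12

The compensation package for the chief executive requires two-thirds of the disinterested trustees present (20 − 3 = 17).
2/3 of 17 = 11.33, rounded up to 12.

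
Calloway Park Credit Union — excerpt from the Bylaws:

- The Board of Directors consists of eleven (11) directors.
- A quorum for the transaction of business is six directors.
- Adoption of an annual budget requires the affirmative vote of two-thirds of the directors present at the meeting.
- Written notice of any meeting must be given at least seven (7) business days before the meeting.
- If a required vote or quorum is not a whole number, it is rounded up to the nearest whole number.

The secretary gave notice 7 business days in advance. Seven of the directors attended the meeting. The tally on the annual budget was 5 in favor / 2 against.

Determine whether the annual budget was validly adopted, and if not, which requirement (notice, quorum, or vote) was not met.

Valid — all requirements satisfied.

Notice: 7 business days given; 7 required (7 ≥ 7). Satisfied.
Quorum: 7 present; quorum is 6. Satisfied.
Vote: the annual budget requires two-thirds of the directors present (7). 2/3 of 7 = 4.67, rounded up to 5, so 5 affirmative votes are needed; 5 voted in favor. Satisfied.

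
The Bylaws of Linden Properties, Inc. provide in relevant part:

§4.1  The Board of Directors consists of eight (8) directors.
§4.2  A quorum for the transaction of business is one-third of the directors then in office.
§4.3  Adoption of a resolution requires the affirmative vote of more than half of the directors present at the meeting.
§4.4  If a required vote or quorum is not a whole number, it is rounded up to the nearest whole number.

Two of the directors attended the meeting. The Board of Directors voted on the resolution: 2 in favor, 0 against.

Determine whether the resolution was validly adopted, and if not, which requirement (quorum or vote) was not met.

Invalid — quorum requirement not satisfied.

Quorum: 2 present; quorum is 3. Not satisfied.
Vote: the resolution requires a majority of the directors present (2). A majority of 2 is 2, so 2 affirmative votes are needed; 2 voted in favor. Satisfied. (Moot — without a quorum no business can be validly transacted.)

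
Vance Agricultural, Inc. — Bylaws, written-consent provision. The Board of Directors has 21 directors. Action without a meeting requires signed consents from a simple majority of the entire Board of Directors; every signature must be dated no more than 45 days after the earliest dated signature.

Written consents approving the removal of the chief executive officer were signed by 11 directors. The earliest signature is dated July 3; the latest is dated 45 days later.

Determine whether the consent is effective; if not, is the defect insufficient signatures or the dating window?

Signatures required: a simple majority of 21 — a majority of 21 is 11, so 11 needed; 11 signed. Sufficient.
Dating window: the latest signature is 45 days after the earliest; the limit is 45 days. Within the window.

Effective — both the signature and dating-window requirements are satisfied.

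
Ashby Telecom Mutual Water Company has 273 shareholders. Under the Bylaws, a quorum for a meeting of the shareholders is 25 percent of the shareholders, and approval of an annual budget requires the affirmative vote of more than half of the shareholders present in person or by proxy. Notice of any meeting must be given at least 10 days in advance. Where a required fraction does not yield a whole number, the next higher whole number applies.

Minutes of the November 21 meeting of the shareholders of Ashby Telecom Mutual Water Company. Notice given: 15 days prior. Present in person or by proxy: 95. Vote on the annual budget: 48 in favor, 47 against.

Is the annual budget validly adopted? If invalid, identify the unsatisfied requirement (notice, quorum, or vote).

Notice: 15 days given; 10 required. Satisfied.
Quorum: 25% of 273 = 68.25, rounded up to 69; 95 present. Satisfied.
Vote: requires a majority of those present (95); a majority of 95 is 48, so 48 needed; 48 in favor. Satisfied.

Valid — all requirements satisfied.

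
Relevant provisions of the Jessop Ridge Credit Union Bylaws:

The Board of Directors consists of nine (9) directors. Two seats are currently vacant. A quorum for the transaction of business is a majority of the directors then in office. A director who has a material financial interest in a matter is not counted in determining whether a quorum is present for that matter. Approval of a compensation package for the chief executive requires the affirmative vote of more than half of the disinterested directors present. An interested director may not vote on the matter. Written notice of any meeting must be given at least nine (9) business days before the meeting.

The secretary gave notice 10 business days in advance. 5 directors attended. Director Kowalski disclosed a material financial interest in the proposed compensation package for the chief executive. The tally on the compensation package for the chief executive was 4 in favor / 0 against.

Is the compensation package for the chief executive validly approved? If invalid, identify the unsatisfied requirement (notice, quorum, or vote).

Notice: 10 business days given; 9 required (10 ≥ 9). Satisfied.
Quorum: 5 present, but the 1 interested director does not count, leaving 4. Quorum is 4. Satisfied.
Vote: the compensation package for the chief executive requires a majority of the disinterested directors present (5 − 1 = 4). A majority of 4 is 3, so 3 affirmative votes are needed; 4 voted in favor. Satisfied.

Valid — all requirements satisfied.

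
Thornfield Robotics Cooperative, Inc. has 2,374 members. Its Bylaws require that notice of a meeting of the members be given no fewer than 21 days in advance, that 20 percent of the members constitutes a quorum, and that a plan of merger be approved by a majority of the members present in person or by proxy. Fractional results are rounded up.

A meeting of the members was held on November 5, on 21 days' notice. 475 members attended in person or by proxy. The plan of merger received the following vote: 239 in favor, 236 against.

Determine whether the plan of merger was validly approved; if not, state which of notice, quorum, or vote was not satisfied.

Valid — all requirements satisfied.

Notice: 21 days given; 21 required. Satisfied.
Quorum: 20% of 2,374 = 474.80, rounded up to 475; 475 present. Satisfied.
Vote: requires a majority of those present (475); a majority of 475 is 238, so 238 needed; 239 in favor. Satisfied.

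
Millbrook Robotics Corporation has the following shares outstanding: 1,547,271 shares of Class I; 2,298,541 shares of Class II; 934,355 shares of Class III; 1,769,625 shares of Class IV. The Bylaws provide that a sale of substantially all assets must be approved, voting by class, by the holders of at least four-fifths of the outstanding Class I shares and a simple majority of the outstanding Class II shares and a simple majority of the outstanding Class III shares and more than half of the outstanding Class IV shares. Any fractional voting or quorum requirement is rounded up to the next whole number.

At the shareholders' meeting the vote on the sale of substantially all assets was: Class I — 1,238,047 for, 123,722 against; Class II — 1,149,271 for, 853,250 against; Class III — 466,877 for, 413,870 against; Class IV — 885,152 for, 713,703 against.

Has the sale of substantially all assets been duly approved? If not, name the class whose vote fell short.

Class I: 4/5 of 1547271 = 1237816.80, rounded up to 1237817; 1,237,817 required, 1,238,047 in favor — approved.
Class II: a majority of 2298541 is 1149271; 1,149,271 required, 1,149,271 in favor — approved.
Class III: a majority of 934355 is 467178; 467,178 required, 466,877 in favor — not approved.
Class IV: a majority of 1769625 is 884813; 884,813 required, 885,152 in favor — approved.

Not approved — the Class III shares did not give the required vote.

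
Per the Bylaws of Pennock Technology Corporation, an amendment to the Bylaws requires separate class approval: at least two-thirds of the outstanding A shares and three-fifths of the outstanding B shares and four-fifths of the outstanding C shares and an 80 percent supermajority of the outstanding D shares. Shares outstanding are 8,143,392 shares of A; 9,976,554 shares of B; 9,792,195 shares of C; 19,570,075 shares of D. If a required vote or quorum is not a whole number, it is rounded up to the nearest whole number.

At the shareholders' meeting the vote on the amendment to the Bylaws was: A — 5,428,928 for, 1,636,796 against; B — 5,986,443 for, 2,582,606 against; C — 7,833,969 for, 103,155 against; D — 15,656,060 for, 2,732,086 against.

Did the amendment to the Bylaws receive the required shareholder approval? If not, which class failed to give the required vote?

A: 2/3 of 8143392 = 5428928; 5,428,928 required, 5,428,928 in favor — approved.
B: 3/5 of 9976554 = 5985932.40, rounded up to 5985933; 5,985,933 required, 5,986,443 in favor — approved.
C: 4/5 of 9792195 = 7833756; 7,833,756 required, 7,833,969 in favor — approved.
D: 4/5 of 19570075 = 15656060; 15,656,060 required, 15,656,060 in favor — approved.

Approved — every class gave the required vote.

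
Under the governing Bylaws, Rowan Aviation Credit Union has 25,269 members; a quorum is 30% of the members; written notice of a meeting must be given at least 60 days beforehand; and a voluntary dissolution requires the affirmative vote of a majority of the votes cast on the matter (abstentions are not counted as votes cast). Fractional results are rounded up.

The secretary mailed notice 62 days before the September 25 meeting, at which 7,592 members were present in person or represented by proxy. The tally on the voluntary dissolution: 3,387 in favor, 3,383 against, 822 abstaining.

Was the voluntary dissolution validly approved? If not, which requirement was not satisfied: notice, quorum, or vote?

Valid — all requirements satisfied.

Notice: 62 days given; 60 required. Satisfied.
Quorum: 30% of 25,269 = 7,580.70, rounded up to 7,581; 7,592 present. Satisfied.
Vote: requires a majority of the votes cast (7,592 − 822 abstaining = 6,770); a majority of 6770 is 3386, so 3,386 needed; 3,387 in favor. Satisfied.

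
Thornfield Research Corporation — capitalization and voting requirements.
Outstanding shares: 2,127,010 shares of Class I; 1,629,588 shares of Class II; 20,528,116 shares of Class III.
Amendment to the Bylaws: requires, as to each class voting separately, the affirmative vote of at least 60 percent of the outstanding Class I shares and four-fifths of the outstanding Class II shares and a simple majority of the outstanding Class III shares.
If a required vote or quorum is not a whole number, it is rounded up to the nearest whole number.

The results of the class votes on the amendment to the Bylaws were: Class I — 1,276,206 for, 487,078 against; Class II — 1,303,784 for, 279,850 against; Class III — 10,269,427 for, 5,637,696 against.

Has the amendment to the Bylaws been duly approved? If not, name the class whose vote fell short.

Class I: 3/5 of 2127010 = 1276206; 1,276,206 required, 1,276,206 in favor — approved.
Class II: 4/5 of 1629588 = 1303670.40, rounded up to 1303671; 1,303,671 required, 1,303,784 in favor — approved.
Class III: a majority of 20528116 is 10264059; 10,264,059 required, 10,269,427 in favor — approved.

Approved — every class gave the required vote.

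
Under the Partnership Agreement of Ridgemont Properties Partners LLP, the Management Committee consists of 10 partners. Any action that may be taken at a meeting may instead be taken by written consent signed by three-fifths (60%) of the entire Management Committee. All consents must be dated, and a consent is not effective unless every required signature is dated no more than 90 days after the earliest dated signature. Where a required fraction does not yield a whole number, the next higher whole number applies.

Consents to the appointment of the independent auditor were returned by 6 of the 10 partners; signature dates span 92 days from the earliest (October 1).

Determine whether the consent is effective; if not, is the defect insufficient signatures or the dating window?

Not effective — dating-window requirement not satisfied.

Signatures required: three-fifths (60%) of 10 — 3/5 of 10 = 6, so 6 needed; 6 signed. Sufficient.
Dating window: the latest signature is 92 days after the earliest; the limit is 90 days. Outside the window.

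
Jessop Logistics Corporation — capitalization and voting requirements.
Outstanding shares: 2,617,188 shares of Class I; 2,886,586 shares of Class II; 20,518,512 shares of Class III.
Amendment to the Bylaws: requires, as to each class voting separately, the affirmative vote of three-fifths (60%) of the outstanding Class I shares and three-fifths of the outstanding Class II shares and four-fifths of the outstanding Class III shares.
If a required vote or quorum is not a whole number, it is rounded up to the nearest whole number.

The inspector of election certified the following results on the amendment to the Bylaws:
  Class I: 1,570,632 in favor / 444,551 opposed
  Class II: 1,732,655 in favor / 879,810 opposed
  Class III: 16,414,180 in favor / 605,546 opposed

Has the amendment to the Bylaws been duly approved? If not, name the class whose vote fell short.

Class I: 3/5 of 2617188 = 1570312.80, rounded up to 1570313; 1,570,313 required, 1,570,632 in favor — approved.
Class II: 3/5 of 2886586 = 1731951.60, rounded up to 1731952; 1,731,952 required, 1,732,655 in favor — approved.
Class III: 4/5 of 20518512 = 16414809.60, rounded up to 16414810; 16,414,810 required, 16,414,180 in favor — not approved.

Not approved — the Class III shares did not give the required vote.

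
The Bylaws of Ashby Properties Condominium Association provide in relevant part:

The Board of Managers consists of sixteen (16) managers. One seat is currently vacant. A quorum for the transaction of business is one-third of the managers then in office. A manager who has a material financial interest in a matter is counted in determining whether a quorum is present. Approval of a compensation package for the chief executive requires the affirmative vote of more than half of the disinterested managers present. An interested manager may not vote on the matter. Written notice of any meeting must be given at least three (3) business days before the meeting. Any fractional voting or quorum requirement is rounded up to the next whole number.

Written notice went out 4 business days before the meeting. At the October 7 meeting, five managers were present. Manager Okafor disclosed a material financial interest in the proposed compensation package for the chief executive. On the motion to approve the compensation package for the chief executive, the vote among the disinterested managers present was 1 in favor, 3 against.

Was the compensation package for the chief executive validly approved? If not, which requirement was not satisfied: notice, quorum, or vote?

Notice: 4 business days given; 3 required (4 ≥ 3). Satisfied.
Quorum: 5 present (interested managers count toward quorum); quorum is 5. Satisfied.
Vote: the compensation package for the chief executive requires a majority of the disinterested managers present (5 − 1 = 4). A majority of 4 is 3, so 3 affirmative votes are needed; 1 voted in favor. Not satisfied.

Invalid — vote requirement not satisfied.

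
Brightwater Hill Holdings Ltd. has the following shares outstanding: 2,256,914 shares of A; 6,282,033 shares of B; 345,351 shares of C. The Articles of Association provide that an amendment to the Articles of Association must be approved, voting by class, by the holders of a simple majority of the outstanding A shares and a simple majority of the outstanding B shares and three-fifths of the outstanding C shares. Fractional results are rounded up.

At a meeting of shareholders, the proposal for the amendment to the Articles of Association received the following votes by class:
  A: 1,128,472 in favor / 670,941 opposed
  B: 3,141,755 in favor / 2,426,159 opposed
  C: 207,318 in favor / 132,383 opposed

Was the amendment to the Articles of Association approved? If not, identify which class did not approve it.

Approved — every class gave the required vote.

A: a majority of 2256914 is 1128458; 1,128,458 required, 1,128,472 in favor — approved.
B: a majority of 6282033 is 3141017; 3,141,017 required, 3,141,755 in favor — approved.
C: 3/5 of 345351 = 207210.60, rounded up to 207211; 207,211 required, 207,318 in favor — approved.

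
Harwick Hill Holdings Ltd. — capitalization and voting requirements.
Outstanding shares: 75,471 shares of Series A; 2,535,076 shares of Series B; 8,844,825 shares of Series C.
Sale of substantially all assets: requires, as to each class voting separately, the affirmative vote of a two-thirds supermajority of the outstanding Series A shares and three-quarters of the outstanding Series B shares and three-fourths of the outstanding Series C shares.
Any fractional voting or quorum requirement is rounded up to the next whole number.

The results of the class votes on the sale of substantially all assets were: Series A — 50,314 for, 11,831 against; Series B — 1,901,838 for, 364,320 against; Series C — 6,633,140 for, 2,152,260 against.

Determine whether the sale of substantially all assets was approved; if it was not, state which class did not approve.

Not approved — the Series C shares did not give the required vote.

Series A: 2/3 of 75471 = 50314; 50,314 required, 50,314 in favor — approved.
Series B: 3/4 of 2535076 = 1901307; 1,901,307 required, 1,901,838 in favor — approved.
Series C: 3/4 of 8844825 = 6633618.75, rounded up to 6633619; 6,633,619 required, 6,633,140 in favor — not approved.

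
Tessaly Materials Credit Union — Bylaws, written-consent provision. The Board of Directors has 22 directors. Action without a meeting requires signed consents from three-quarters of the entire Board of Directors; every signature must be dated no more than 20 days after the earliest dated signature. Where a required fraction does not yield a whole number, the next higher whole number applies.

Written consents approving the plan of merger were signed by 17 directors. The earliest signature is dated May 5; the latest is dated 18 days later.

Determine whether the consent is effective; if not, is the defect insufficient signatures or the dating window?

Effective — both the signature and dating-window requirements are satisfied.

Signatures required: three-quarters of 22 — 3/4 of 22 = 16.50, rounded up to 17, so 17 needed; 17 signed. Sufficient.
Dating window: the latest signature is 18 days after the earliest; the limit is 20 days. Within the window.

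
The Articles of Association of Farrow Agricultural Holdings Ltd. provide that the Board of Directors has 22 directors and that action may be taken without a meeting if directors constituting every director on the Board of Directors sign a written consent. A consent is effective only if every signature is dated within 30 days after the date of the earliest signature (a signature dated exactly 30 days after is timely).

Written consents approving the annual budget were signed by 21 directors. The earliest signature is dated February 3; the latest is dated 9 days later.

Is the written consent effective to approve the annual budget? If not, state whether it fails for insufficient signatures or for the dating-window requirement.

Signatures required: all of 22 — unanimous means all 22, so 22 needed; 21 signed. Insufficient.
Dating window: the latest signature is 9 days after the earliest; the limit is 30 days. Within the window.

Not effective — insufficient signatures.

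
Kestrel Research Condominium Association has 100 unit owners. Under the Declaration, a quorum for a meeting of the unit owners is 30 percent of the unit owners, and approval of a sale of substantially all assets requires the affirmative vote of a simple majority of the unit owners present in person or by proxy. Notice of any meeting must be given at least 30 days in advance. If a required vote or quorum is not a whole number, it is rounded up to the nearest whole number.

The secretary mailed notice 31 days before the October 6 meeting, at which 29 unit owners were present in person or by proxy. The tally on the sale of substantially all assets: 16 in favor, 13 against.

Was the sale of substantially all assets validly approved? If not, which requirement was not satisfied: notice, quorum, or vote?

Notice: 31 days given; 30 required. Satisfied.
Quorum: 30% of 100 = 30; 29 present. Not satisfied.
Vote: requires a majority of those present (29); a majority of 29 is 15, so 15 needed; 16 in favor. Satisfied.

Invalid — quorum requirement not satisfied.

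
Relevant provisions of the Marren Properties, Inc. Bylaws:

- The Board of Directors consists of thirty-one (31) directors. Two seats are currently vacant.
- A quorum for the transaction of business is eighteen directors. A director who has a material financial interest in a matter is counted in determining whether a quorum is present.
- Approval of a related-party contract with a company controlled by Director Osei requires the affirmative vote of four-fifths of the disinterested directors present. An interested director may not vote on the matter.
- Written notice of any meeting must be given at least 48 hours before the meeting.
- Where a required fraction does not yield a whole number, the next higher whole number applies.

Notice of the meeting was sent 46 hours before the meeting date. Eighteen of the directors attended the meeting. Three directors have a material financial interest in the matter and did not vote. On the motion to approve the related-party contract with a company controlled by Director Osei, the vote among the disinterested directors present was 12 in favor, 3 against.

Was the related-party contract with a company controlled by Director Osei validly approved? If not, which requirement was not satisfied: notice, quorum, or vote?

Invalid — notice requirement not satisfied.

Notice: 46 hours given; 48 required (46 < 48). Not satisfied.
Quorum: 18 present (interested directors count toward quorum); quorum is 18. Satisfied.
Vote: the related-party contract with a company controlled by Director Osei requires four-fifths of the disinterested directors present (18 − 3 = 15). 4/5 of 15 = 12, so 12 affirmative votes are needed; 12 voted in favor. Satisfied.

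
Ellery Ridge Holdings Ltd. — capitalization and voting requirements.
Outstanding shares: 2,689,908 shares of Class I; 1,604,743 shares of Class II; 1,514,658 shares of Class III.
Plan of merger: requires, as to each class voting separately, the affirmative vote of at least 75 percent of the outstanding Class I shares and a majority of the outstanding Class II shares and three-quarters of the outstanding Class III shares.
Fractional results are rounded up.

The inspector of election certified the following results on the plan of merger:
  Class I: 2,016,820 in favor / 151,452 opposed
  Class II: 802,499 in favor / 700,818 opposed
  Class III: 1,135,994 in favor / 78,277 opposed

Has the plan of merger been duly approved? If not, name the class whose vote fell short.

Class I: 3/4 of 2689908 = 2017431; 2,017,431 required, 2,016,820 in favor — not approved.
Class II: a majority of 1604743 is 802372; 802,372 required, 802,499 in favor — approved.
Class III: 3/4 of 1514658 = 1135993.50, rounded up to 1135994; 1,135,994 required, 1,135,994 in favor — approved.

Not approved — the Class I shares did not give the required vote.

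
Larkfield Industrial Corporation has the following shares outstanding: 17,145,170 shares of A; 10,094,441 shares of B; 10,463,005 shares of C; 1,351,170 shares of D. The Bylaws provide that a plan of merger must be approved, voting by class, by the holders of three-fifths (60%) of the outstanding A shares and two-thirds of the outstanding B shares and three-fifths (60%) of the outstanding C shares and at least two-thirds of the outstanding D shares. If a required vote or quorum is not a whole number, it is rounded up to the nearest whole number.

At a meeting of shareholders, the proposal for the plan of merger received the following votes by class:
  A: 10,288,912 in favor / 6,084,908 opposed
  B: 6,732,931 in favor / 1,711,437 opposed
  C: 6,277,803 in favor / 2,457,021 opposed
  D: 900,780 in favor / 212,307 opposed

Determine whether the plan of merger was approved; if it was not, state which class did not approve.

Approved — every class gave the required vote.

A: 3/5 of 17145170 = 10287102; 10,287,102 required, 10,288,912 in favor — approved.
B: 2/3 of 10094441 = 6729627.33, rounded up to 6729628; 6,729,628 required, 6,732,931 in favor — approved.
C: 3/5 of 10463005 = 6277803; 6,277,803 required, 6,277,803 in favor — approved.
D: 2/3 of 1351170 = 900780; 900,780 required, 900,780 in favor — approved.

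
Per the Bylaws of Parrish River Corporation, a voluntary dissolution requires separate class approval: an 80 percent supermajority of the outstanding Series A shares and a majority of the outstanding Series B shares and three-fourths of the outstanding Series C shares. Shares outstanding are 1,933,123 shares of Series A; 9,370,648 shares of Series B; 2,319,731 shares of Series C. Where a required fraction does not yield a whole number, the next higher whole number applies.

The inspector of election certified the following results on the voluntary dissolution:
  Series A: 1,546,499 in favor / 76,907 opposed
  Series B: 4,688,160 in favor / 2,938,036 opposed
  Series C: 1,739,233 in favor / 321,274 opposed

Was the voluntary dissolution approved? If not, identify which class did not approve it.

Not approved — the Series C shares did not give the required vote.

Series A: 4/5 of 1933123 = 1546498.40, rounded up to 1546499; 1,546,499 required, 1,546,499 in favor — approved.
Series B: a majority of 9370648 is 4685325; 4,685,325 required, 4,688,160 in favor — approved.
Series C: 3/4 of 2319731 = 1739798.25, rounded up to 1739799; 1,739,799 required, 1,739,233 in favor — not approved.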